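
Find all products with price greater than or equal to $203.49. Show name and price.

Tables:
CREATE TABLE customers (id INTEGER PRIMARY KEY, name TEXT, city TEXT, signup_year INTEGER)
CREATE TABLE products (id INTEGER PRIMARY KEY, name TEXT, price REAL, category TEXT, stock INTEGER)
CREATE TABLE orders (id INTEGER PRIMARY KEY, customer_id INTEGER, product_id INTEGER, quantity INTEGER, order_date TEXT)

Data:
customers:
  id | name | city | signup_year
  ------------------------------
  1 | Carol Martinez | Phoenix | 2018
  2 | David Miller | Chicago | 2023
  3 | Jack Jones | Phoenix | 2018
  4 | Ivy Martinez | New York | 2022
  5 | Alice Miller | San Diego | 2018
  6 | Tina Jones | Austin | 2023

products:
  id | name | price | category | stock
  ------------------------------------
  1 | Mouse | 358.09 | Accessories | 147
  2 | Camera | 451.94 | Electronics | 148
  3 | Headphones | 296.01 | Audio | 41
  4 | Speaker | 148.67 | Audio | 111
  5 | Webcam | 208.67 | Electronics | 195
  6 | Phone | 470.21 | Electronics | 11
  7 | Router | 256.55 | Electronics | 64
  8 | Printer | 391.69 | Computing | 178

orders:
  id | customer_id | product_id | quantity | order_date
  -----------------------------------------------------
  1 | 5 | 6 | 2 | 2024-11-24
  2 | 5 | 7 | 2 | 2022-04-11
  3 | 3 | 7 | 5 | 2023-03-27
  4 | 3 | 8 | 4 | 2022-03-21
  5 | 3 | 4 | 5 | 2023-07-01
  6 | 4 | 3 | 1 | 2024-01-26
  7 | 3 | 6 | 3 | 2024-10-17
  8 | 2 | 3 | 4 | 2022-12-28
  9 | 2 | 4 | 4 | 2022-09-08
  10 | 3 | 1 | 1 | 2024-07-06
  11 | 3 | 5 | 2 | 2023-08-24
SELECT name, price FROM products WHERE price >= 203.49

Execution result:
name | price
Mouse | 358.09
Camera | 451.94
Headphones | 296.01
Webcam | 208.67
Phone | 470.21
Router | 256.55
Printer | 391.69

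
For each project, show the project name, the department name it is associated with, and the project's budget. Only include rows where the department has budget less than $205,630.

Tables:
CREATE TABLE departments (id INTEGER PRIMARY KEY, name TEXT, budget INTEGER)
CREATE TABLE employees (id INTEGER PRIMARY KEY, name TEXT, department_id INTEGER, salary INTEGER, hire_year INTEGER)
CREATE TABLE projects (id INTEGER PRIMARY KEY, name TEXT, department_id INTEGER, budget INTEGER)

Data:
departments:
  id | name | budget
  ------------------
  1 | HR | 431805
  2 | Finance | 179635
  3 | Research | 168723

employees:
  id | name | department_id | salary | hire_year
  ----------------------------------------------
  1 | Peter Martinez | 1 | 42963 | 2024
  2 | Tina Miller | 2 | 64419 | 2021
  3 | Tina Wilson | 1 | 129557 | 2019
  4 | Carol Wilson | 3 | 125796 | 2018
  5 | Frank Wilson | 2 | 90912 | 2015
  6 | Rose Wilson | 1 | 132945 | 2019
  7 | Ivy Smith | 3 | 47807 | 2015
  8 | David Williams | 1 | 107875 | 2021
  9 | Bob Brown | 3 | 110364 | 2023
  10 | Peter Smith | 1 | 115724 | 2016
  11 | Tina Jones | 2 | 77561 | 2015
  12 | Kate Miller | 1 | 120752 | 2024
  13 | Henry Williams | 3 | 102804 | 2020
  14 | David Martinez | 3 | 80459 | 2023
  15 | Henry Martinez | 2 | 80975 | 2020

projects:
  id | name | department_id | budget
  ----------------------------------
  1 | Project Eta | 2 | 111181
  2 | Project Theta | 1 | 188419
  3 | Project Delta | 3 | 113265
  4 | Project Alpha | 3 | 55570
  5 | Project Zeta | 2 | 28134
SELECT c.name, p.name AS department, c.budget FROM projects c JOIN departments p ON c.department_id = p.id WHERE p.budget < 205630

Execution result:
name | department | budget
Project Eta | Finance | 111181
Project Delta | Research | 113265
Project Alpha | Research | 55570
Project Zeta | Finance | 28134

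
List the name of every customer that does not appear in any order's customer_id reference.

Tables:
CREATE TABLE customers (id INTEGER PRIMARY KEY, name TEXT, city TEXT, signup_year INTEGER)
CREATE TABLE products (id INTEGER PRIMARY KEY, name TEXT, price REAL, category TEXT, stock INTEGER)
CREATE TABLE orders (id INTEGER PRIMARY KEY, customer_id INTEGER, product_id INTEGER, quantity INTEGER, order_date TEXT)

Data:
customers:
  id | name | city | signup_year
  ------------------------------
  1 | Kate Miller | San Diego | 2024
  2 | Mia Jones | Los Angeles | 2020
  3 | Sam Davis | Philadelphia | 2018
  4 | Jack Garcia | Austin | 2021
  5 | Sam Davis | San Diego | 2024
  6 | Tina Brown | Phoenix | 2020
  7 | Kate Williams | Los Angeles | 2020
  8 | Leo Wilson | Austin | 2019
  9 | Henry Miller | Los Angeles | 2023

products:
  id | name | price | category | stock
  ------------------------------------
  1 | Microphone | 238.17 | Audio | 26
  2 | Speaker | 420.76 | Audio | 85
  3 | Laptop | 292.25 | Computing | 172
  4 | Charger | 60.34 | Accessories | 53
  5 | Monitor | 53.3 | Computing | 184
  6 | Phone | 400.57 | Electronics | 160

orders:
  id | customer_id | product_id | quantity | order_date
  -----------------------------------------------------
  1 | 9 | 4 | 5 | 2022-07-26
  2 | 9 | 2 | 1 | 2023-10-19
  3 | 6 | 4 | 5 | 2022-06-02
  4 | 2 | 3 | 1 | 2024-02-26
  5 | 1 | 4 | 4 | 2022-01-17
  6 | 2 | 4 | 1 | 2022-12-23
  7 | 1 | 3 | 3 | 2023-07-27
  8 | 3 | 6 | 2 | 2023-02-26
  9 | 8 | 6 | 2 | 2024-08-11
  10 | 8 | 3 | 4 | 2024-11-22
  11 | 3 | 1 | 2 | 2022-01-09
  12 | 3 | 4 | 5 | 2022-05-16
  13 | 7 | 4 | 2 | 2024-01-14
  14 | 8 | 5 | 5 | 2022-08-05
SELECT p.name FROM customers p LEFT JOIN orders c ON c.customer_id = p.id WHERE c.id IS NULL

Execution result:
name
Jack Garcia
Sam Davis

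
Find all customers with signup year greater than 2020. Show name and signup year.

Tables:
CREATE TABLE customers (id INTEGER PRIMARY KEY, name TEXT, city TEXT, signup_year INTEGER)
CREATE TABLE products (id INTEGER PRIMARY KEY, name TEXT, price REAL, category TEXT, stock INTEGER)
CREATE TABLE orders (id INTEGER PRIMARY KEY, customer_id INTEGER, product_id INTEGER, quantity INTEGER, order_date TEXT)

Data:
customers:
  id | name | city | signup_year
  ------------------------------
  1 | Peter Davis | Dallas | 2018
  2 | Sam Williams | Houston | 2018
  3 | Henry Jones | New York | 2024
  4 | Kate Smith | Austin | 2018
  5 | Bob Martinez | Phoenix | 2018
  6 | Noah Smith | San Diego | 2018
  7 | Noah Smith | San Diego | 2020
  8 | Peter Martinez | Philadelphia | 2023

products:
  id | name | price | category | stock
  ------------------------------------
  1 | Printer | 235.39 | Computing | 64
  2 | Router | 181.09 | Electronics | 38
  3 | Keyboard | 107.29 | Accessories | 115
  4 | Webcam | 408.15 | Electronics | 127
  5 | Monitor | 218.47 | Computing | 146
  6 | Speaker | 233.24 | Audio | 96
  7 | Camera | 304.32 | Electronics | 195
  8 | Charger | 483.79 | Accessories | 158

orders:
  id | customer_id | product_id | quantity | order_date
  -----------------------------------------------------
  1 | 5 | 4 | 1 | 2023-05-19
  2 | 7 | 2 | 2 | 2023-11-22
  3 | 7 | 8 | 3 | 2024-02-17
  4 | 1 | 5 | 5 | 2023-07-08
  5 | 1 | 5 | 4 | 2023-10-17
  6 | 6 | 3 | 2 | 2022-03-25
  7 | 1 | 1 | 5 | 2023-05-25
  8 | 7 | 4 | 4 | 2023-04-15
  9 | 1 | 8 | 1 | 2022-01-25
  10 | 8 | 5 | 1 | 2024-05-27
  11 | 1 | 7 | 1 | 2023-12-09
SELECT name, signup_year FROM customers WHERE signup_year > 2020

Execution result:
name | signup_year
Henry Jones | 2024
Peter Martinez | 2023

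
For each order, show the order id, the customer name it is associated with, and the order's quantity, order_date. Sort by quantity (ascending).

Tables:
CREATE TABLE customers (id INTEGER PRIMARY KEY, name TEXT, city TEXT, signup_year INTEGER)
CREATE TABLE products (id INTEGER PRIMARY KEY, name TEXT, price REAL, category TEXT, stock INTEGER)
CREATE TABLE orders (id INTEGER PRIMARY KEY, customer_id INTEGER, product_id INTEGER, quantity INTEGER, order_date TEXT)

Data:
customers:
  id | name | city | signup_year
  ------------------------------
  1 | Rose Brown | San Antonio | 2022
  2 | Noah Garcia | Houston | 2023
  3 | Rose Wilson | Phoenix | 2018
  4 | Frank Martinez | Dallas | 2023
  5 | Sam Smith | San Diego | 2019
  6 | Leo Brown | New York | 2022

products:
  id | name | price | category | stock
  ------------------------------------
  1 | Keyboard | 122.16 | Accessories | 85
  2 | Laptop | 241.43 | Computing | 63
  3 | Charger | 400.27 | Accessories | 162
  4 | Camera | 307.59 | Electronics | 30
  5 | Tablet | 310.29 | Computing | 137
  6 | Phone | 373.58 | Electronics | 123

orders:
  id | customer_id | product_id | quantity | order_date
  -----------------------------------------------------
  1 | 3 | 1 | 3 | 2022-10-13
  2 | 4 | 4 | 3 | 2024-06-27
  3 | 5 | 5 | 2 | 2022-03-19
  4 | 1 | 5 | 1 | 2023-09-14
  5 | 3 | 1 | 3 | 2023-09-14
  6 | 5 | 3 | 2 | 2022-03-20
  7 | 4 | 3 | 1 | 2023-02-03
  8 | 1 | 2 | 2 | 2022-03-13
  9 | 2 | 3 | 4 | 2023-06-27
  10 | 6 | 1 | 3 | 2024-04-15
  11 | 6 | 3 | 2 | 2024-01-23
SELECT c.id, p.name AS customer, c.quantity, c.order_date FROM orders c JOIN customers p ON c.customer_id = p.id ORDER BY c.quantity ASC

Execution result:
id | customer | quantity | order_date
4 | Rose Brown | 1 | 2023-09-14
7 | Frank Martinez | 1 | 2023-02-03
3 | Sam Smith | 2 | 2022-03-19
6 | Sam Smith | 2 | 2022-03-20
8 | Rose Brown | 2 | 2022-03-13
11 | Leo Brown | 2 | 2024-01-23
1 | Rose Wilson | 3 | 2022-10-13
2 | Frank Martinez | 3 | 2024-06-27
5 | Rose Wilson | 3 | 2023-09-14
10 | Leo Brown | 3 | 2024-04-15
9 | Noah Garcia | 4 | 2023-06-27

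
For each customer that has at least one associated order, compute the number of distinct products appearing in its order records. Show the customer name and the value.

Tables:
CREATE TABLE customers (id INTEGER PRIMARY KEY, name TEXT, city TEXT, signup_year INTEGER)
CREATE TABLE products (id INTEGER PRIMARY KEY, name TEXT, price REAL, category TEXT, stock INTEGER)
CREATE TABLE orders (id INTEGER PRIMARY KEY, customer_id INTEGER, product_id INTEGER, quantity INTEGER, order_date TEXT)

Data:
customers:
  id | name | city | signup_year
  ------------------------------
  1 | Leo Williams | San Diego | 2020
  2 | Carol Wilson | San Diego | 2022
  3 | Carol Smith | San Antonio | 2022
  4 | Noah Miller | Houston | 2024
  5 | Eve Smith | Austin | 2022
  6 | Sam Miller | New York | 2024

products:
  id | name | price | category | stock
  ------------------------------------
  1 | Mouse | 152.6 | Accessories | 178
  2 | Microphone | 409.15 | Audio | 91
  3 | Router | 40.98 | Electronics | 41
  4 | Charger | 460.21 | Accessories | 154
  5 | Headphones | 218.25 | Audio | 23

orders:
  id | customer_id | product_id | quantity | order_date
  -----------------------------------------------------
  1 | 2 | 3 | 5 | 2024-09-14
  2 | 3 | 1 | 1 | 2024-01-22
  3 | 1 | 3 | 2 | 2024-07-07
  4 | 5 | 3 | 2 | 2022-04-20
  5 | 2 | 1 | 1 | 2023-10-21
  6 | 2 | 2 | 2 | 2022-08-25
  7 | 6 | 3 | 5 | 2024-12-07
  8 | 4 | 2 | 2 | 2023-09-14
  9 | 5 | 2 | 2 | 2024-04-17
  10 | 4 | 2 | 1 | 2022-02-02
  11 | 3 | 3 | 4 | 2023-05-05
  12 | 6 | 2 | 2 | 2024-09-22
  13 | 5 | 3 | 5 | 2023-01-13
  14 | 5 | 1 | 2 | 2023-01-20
SELECT p.name, COUNT(DISTINCT c.product_id) AS distinct_product_count FROM orders c JOIN customers p ON c.customer_id = p.id GROUP BY p.id, p.name

Execution result:
name | distinct_product_count
Leo Williams | 1
Carol Wilson | 3
Carol Smith | 2
Noah Miller | 1
Eve Smith | 3
Sam Miller | 2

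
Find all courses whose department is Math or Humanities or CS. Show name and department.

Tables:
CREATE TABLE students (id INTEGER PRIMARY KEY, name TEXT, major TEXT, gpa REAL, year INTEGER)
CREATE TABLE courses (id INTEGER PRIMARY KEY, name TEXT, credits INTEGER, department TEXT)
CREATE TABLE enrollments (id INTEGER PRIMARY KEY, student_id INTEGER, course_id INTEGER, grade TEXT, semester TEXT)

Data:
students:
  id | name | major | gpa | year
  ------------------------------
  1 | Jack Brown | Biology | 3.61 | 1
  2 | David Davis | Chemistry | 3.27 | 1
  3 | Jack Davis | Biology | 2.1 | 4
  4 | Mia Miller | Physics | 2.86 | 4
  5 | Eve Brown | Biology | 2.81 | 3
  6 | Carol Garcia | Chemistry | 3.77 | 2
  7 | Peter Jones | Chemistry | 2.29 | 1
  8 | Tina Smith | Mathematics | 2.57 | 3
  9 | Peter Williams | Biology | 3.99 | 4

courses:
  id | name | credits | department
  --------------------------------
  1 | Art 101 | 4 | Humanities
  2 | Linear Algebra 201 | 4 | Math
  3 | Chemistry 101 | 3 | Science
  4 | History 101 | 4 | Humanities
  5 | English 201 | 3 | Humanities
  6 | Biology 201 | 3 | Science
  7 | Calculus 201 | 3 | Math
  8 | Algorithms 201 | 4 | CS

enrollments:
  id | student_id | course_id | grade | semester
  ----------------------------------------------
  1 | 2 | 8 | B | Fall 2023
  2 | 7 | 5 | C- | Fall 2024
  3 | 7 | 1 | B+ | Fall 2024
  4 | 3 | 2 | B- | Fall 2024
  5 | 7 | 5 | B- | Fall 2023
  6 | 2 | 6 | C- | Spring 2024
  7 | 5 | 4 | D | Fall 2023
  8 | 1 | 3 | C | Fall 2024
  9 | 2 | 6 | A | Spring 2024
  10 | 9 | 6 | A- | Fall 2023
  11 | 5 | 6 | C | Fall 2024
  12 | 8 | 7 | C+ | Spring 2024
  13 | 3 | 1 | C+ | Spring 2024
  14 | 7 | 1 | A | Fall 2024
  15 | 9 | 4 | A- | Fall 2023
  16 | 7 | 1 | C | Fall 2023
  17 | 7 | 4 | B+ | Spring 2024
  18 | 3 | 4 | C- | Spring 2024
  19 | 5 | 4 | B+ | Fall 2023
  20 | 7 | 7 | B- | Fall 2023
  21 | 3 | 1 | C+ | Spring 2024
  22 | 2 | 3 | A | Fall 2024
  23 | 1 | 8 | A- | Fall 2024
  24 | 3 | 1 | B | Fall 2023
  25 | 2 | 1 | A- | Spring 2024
SELECT name, department FROM courses WHERE department IN ('Math', 'Humanities', 'CS')

Execution result:
name | department
Art 101 | Humanities
Linear Algebra 201 | Math
History 101 | Humanities
English 201 | Humanities
Calculus 201 | Math
Algorithms 201 | CS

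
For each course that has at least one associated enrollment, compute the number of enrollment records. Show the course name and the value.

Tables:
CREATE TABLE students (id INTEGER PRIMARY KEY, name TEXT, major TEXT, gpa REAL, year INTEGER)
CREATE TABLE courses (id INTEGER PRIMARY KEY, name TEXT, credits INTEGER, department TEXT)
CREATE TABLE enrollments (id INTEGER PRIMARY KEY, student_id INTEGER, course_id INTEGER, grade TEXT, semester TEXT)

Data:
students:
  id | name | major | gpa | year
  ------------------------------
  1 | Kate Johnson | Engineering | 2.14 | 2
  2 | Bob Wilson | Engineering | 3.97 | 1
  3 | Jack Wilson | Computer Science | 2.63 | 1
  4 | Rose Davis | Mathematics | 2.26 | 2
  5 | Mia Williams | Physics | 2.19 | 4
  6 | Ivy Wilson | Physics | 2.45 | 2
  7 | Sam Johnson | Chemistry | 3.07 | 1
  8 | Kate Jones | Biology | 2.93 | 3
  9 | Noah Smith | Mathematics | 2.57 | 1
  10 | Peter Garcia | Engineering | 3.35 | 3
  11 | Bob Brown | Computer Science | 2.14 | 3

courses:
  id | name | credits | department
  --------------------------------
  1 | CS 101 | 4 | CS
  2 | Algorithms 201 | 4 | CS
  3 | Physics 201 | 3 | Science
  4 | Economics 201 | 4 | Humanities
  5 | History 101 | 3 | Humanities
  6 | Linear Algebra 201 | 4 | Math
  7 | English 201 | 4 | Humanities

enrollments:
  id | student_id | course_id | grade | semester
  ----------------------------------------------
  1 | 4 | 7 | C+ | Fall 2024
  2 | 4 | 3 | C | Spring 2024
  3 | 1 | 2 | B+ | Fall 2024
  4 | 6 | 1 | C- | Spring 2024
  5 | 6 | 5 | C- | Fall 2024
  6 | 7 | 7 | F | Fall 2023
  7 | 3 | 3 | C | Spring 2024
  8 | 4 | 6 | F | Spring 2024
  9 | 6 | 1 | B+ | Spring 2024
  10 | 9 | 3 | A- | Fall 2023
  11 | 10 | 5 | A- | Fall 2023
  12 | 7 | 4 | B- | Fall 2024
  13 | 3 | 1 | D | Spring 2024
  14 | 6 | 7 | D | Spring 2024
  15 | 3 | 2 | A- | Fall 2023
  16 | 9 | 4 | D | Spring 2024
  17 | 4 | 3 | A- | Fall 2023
SELECT p.name, COUNT(*) AS n FROM enrollments c JOIN courses p ON c.course_id = p.id GROUP BY p.id, p.name

Execution result:
name | n
CS 101 | 3
Algorithms 201 | 2
Physics 201 | 4
Economics 201 | 2
History 101 | 2
Linear Algebra 201 | 1
English 201 | 3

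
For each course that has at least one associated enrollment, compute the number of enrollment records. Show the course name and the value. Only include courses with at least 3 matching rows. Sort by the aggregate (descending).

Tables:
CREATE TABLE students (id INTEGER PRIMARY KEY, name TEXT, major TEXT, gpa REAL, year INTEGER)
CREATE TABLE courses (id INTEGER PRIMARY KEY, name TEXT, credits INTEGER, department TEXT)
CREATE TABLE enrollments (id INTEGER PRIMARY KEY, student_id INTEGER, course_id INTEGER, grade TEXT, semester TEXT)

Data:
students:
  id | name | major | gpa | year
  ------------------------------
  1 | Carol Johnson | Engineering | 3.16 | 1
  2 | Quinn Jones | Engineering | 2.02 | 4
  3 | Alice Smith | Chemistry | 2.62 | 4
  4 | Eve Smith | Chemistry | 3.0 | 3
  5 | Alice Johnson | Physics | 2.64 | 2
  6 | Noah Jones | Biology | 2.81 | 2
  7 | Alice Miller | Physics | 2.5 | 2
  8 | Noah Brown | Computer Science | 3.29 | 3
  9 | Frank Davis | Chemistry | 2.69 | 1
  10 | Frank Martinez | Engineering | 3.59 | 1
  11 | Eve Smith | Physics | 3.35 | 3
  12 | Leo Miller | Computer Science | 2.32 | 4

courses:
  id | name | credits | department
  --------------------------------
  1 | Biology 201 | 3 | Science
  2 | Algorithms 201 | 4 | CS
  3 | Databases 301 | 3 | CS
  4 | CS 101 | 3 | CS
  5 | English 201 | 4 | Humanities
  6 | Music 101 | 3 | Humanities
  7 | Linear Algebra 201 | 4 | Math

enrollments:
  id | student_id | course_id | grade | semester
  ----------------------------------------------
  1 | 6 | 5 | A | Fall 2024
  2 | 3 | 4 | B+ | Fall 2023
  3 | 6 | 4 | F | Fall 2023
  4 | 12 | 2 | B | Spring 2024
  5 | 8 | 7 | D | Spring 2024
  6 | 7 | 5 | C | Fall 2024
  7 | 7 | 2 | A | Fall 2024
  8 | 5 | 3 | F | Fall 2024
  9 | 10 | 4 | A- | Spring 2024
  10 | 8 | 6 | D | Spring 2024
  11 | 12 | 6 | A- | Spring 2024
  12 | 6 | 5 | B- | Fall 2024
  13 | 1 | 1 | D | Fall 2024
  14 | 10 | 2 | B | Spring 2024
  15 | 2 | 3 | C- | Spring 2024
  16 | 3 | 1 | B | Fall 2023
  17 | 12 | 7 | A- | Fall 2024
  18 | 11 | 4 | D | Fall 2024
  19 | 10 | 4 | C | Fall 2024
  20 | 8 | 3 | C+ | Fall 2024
SELECT p.name, COUNT(*) AS n FROM enrollments c JOIN courses p ON c.course_id = p.id GROUP BY p.id, p.name HAVING COUNT(*) >= 3 ORDER BY n DESC

Execution result:
name | n
CS 101 | 5
Algorithms 201 | 3
Databases 301 | 3
English 201 | 3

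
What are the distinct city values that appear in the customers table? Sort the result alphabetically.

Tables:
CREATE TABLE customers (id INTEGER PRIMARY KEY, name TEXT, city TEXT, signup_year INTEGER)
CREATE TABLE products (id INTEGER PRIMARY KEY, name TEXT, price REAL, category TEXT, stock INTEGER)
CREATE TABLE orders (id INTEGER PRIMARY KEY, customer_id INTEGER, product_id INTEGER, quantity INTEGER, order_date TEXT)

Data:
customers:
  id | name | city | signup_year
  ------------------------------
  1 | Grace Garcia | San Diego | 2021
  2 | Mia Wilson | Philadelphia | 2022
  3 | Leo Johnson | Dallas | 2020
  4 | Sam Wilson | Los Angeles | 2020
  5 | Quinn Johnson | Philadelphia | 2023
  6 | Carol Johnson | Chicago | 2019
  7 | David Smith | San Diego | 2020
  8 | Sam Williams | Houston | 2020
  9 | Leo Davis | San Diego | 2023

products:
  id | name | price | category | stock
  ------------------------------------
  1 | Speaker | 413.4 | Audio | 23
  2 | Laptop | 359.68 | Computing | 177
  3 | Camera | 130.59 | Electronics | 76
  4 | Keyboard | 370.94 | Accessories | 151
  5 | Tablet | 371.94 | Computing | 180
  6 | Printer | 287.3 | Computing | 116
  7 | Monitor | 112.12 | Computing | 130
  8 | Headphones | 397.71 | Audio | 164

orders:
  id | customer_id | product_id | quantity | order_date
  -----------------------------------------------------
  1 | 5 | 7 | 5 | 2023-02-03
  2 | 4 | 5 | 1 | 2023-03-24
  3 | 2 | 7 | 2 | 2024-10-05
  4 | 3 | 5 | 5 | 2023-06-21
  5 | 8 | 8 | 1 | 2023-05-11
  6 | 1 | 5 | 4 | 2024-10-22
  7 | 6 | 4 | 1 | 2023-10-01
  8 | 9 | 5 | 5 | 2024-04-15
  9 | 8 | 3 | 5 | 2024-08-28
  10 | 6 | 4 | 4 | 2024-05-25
SELECT DISTINCT city FROM customers ORDER BY city

Execution result:
city
Chicago
Dallas
Houston
Los Angeles
Philadelphia
San Diego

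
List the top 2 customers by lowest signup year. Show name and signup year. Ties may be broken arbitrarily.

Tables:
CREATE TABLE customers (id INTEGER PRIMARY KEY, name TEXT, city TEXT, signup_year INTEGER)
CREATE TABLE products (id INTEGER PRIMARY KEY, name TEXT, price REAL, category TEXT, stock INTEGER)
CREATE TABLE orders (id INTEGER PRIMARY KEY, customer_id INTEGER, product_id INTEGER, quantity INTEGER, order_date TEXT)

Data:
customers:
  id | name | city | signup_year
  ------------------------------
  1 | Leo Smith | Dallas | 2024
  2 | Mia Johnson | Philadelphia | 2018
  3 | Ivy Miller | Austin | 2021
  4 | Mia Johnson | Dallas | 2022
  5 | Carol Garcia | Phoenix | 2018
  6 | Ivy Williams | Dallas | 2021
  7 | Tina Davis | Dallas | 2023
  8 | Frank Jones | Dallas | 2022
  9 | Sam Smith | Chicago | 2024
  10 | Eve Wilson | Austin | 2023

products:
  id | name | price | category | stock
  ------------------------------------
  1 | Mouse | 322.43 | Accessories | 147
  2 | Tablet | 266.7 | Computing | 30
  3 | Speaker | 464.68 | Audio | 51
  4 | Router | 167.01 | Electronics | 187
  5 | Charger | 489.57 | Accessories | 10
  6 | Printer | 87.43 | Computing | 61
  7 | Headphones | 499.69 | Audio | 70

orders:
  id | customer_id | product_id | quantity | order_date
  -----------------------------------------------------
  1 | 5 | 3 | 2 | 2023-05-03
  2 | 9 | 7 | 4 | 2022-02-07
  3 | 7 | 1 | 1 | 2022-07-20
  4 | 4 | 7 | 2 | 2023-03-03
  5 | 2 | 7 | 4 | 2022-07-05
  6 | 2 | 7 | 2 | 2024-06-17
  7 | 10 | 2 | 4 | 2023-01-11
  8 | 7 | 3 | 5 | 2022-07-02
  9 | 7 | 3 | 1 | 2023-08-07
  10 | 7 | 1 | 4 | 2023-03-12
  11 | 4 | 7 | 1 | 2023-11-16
SELECT name, signup_year FROM customers ORDER BY signup_year ASC LIMIT 2

Execution result:
name | signup_year
Mia Johnson | 2018
Carol Garcia | 2018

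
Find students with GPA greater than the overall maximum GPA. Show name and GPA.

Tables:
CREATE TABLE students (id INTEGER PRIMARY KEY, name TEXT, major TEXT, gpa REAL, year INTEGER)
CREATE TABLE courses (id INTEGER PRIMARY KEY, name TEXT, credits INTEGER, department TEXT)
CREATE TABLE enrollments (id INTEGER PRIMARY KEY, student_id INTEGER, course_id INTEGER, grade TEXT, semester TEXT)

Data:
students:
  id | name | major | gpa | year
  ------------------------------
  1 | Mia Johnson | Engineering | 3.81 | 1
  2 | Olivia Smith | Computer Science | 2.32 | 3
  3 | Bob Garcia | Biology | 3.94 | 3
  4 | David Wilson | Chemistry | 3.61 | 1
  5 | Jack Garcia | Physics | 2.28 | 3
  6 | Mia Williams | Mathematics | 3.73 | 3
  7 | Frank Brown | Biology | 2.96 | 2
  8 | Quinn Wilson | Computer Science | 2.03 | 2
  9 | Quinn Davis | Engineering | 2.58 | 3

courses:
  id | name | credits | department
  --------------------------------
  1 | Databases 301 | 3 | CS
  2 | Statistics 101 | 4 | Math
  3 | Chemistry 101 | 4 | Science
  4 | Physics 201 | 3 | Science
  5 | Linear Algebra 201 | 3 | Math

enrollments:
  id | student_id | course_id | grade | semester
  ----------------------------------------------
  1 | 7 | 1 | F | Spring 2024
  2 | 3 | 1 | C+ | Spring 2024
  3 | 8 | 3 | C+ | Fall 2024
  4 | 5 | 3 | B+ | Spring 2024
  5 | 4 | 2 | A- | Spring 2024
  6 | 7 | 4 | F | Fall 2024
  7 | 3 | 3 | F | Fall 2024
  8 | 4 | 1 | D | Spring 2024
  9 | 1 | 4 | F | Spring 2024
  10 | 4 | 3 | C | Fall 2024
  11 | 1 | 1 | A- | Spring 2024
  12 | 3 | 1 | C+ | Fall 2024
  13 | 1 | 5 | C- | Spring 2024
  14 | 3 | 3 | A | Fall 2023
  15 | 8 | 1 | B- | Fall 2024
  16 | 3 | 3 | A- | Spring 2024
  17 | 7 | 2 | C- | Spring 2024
SELECT name, gpa FROM students WHERE gpa > (SELECT MAX(gpa) FROM students)

Execution result:
(no rows)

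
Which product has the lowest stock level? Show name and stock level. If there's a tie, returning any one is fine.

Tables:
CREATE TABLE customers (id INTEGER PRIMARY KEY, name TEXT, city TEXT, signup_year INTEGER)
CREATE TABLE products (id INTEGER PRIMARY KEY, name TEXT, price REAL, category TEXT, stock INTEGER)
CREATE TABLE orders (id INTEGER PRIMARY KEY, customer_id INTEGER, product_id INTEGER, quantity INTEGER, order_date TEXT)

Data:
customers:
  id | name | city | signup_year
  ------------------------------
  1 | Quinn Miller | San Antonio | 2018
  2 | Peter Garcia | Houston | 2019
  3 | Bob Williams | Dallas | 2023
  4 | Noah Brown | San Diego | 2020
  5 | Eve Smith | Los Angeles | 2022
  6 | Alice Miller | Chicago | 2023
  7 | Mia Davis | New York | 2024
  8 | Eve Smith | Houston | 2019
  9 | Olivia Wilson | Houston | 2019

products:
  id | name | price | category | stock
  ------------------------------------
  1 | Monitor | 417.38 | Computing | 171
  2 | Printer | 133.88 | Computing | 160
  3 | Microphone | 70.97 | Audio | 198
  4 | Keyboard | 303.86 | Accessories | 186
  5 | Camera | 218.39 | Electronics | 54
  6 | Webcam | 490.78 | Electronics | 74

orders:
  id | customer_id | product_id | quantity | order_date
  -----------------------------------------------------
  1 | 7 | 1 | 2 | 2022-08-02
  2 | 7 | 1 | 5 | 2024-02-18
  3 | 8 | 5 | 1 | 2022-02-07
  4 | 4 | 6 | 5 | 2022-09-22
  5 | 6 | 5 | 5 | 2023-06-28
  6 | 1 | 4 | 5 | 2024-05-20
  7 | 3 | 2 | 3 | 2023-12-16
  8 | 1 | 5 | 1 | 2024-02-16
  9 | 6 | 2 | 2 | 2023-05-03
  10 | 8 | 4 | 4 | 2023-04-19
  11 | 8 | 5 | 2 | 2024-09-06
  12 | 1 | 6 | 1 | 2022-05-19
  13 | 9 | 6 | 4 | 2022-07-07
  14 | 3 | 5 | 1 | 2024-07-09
SELECT name, stock FROM products ORDER BY stock ASC LIMIT 1

Execution result:
name | stock
Camera | 54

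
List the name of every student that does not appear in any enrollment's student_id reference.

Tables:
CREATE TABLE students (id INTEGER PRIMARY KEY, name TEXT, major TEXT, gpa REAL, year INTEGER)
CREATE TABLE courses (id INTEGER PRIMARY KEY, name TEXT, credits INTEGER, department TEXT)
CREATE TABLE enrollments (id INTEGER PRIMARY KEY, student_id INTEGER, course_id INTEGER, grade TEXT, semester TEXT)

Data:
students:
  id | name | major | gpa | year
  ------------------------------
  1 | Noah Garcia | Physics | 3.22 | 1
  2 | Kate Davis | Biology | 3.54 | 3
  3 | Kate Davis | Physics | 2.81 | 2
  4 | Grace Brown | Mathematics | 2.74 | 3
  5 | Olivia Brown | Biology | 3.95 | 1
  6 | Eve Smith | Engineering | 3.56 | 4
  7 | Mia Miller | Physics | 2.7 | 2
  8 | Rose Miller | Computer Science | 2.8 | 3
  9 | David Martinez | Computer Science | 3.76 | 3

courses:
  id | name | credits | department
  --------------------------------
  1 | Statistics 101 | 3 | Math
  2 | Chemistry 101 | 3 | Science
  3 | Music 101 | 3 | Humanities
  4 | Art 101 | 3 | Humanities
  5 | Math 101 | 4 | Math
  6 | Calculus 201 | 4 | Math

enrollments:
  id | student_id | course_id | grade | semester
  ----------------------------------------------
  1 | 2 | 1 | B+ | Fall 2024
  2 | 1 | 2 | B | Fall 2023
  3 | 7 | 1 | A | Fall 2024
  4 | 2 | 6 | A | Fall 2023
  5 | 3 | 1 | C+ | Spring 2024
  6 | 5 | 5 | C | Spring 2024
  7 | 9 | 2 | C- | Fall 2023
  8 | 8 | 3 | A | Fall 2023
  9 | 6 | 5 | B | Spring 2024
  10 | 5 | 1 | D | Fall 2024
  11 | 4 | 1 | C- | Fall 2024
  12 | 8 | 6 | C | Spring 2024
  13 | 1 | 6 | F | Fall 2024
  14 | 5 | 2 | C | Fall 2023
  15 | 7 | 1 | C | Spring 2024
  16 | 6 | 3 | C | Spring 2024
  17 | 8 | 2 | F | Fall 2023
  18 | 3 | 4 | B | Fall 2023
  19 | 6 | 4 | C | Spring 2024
SELECT p.name FROM students p LEFT JOIN enrollments c ON c.student_id = p.id WHERE c.id IS NULL

Execution result:
(no rows)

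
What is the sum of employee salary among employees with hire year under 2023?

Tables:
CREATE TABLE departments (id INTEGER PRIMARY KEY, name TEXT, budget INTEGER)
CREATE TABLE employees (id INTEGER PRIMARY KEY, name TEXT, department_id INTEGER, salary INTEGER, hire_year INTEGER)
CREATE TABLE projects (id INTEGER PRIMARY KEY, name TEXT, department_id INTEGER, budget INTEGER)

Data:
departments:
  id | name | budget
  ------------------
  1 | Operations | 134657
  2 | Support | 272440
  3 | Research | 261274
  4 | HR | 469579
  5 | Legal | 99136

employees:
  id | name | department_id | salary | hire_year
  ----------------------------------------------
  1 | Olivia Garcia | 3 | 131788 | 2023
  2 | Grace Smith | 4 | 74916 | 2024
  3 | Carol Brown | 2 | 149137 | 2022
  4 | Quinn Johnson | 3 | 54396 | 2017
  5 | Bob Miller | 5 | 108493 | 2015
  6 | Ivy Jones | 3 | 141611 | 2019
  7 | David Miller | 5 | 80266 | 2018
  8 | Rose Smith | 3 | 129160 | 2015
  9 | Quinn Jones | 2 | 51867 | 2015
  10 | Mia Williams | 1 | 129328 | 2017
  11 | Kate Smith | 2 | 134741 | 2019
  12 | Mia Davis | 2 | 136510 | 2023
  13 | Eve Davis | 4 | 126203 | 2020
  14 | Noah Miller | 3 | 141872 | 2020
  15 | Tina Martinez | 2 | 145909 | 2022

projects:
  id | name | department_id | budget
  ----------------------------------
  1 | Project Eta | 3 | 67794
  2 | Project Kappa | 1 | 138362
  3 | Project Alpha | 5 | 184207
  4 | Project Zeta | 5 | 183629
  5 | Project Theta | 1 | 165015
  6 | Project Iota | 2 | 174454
SELECT SUM(salary) FROM employees WHERE hire_year < 2023

Execution result:
1392983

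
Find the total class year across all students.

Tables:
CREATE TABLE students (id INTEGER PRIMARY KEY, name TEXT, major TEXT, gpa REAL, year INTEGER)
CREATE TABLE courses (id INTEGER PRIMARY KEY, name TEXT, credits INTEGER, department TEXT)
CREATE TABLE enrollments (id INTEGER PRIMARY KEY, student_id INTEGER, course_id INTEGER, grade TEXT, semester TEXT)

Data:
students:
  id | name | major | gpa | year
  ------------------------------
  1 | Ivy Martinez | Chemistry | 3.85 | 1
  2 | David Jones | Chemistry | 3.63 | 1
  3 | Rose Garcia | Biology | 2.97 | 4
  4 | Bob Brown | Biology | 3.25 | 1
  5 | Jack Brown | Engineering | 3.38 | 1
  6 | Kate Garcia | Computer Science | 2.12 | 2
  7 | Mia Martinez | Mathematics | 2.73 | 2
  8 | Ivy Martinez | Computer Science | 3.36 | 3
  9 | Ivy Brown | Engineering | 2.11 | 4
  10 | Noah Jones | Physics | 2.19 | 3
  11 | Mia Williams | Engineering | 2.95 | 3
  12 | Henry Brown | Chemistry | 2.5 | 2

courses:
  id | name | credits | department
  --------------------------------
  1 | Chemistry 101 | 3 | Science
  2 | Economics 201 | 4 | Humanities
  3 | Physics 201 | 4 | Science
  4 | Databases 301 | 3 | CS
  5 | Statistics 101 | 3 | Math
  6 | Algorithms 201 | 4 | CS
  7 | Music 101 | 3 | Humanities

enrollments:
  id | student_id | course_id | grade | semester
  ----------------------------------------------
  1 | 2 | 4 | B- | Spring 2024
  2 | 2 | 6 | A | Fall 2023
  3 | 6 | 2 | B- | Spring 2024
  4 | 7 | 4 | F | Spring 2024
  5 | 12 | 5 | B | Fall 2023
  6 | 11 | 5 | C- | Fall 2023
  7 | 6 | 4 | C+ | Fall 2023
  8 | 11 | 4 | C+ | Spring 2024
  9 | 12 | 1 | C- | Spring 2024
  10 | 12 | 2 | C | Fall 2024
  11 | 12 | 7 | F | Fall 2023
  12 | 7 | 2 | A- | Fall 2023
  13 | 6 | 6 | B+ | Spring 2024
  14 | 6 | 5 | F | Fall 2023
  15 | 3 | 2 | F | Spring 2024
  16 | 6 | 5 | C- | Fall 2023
SELECT SUM(year) FROM students

Execution result:
27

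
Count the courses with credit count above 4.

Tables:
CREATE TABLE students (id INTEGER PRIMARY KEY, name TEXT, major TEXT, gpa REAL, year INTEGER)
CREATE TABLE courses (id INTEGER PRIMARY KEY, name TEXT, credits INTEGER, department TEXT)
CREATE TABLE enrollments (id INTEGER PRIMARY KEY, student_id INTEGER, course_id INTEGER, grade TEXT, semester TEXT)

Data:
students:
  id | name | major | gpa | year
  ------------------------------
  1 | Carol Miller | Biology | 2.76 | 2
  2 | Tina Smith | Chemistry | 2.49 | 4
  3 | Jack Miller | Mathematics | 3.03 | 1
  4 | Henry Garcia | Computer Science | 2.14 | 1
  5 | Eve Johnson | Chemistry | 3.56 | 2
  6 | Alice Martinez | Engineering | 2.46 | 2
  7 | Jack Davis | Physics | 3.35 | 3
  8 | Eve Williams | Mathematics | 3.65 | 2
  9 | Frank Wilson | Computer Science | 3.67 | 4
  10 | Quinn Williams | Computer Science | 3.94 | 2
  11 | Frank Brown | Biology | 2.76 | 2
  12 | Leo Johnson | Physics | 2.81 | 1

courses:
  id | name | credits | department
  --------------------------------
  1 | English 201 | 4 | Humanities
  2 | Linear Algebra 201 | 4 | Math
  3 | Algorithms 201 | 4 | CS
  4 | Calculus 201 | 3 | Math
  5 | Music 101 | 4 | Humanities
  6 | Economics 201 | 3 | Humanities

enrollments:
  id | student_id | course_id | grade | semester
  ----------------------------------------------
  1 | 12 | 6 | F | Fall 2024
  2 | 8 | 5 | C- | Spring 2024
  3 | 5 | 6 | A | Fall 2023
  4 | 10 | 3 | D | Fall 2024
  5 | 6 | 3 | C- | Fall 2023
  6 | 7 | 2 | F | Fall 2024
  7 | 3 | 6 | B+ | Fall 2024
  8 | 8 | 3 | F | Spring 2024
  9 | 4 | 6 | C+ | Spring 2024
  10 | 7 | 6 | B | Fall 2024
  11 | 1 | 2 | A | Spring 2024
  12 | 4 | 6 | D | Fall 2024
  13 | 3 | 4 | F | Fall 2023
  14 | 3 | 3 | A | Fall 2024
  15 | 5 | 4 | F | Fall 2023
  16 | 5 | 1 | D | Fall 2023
SELECT COUNT(*) FROM courses WHERE credits > 4

Execution result:
0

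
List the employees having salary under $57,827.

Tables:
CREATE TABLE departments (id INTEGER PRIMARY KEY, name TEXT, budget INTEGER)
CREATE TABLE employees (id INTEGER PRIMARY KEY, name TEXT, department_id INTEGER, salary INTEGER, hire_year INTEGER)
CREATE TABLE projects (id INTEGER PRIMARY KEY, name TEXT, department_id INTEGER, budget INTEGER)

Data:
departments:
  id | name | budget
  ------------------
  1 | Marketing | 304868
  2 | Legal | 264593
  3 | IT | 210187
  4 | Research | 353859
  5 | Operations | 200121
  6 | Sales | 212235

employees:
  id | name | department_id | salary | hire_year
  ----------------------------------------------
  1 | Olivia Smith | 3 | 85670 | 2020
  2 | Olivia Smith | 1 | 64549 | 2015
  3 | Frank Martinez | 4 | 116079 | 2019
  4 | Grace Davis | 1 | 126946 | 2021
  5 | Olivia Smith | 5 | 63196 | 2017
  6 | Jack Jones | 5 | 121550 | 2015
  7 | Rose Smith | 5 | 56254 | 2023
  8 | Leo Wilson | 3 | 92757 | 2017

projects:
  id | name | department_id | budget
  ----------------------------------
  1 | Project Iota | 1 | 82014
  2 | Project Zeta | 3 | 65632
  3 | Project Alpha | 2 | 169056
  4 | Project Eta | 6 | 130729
SELECT name, salary FROM employees WHERE salary < 57827

Execution result:
name | salary
Rose Smith | 56254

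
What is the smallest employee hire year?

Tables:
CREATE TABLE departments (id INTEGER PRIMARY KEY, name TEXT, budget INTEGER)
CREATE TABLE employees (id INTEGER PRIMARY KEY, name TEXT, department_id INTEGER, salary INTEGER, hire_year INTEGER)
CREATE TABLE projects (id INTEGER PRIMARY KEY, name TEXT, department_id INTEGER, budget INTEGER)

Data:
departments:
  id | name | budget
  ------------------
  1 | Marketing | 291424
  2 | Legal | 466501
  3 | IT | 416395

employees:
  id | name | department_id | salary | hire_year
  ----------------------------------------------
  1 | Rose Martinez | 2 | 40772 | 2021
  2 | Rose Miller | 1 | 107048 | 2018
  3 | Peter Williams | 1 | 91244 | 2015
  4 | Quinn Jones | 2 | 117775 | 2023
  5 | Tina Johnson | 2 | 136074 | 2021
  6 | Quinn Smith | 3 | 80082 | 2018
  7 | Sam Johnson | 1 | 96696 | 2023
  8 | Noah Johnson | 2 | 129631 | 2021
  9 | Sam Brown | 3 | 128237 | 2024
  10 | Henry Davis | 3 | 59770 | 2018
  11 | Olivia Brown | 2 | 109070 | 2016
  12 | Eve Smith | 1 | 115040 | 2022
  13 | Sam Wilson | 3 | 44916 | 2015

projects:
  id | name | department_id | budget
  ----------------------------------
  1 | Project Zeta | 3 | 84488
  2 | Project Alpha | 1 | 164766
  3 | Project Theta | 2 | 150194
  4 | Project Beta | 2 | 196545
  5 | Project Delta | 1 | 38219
SELECT MIN(hire_year) FROM employees

Execution result:
2015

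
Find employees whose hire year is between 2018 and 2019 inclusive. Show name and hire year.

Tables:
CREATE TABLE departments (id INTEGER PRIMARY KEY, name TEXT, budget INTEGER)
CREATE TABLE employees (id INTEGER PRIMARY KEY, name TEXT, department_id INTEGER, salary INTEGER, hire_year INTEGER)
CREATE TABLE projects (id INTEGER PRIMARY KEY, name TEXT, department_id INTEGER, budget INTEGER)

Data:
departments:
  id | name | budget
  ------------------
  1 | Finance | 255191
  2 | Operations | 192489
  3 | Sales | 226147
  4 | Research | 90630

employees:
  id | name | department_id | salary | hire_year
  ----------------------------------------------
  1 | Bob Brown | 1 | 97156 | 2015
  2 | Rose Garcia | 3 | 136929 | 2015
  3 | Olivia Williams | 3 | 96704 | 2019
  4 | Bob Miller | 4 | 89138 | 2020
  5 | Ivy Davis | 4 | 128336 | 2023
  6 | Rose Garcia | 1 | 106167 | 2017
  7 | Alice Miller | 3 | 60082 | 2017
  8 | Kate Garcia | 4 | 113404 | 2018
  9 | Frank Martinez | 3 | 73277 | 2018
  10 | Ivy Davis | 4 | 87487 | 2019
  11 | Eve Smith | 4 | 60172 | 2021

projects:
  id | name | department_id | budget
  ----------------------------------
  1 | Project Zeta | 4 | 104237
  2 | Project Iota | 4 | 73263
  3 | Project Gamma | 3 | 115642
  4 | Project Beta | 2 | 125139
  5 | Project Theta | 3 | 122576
SELECT name, hire_year FROM employees WHERE hire_year BETWEEN 2018 AND 2019

Execution result:
name | hire_year
Olivia Williams | 2019
Kate Garcia | 2018
Frank Martinez | 2018
Ivy Davis | 2019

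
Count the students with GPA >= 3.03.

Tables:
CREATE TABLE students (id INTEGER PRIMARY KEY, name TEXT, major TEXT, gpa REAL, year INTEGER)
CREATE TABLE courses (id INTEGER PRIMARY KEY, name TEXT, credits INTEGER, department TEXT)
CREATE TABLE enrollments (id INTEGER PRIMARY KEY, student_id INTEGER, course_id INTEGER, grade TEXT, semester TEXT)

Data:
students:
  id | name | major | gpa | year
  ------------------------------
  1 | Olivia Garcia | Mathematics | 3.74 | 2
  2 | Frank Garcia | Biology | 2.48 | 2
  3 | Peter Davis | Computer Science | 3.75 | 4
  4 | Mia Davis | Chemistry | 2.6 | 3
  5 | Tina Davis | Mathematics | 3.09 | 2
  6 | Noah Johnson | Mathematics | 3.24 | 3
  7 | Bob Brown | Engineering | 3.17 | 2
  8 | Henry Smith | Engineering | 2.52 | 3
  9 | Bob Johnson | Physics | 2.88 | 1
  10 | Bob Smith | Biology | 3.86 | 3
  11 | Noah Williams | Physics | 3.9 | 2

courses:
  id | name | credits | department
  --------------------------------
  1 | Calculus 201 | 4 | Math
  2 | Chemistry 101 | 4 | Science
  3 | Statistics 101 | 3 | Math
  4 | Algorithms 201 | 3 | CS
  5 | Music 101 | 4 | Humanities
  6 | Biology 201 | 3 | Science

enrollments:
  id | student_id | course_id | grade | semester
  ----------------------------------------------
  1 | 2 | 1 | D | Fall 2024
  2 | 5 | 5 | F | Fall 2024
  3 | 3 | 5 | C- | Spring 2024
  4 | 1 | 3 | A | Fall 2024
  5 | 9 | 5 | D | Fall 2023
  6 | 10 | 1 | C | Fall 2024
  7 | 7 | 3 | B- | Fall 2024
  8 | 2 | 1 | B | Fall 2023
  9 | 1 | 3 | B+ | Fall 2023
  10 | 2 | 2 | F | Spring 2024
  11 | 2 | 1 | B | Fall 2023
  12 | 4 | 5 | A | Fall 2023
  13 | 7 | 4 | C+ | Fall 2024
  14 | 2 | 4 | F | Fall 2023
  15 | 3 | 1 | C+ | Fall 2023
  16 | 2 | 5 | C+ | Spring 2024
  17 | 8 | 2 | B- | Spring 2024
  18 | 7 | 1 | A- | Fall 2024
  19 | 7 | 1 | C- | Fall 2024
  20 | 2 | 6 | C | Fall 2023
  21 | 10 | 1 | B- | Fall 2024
SELECT COUNT(*) FROM students WHERE gpa >= 3.03

Execution result:
7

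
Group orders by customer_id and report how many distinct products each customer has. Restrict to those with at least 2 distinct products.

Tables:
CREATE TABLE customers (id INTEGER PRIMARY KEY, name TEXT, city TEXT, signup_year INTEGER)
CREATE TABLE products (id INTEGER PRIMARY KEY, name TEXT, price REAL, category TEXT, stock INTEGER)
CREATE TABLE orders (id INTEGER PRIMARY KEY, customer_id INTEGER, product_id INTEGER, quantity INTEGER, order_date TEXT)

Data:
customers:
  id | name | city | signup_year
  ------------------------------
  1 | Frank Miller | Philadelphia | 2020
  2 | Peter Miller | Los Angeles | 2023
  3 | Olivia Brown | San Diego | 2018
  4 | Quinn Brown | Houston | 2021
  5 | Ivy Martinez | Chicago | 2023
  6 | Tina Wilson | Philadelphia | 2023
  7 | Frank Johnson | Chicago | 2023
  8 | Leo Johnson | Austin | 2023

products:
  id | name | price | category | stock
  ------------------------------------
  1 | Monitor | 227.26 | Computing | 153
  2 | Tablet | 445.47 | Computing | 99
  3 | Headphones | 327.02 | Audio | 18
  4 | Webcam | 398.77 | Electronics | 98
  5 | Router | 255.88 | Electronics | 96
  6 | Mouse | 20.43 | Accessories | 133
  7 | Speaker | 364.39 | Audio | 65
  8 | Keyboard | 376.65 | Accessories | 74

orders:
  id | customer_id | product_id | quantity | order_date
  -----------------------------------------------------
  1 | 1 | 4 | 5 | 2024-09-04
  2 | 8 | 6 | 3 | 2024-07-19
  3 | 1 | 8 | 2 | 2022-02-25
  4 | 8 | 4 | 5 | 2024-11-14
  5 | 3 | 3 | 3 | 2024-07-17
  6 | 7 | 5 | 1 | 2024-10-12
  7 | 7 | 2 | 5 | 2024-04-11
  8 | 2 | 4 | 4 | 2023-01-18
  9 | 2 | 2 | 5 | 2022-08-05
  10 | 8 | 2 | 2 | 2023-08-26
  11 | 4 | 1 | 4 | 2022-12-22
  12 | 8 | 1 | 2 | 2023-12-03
SELECT customer_id, COUNT(DISTINCT product_id) AS distinct_product_count FROM orders GROUP BY customer_id HAVING COUNT(DISTINCT product_id) >= 2

Execution result:
customer_id | distinct_product_count
1 | 2
2 | 2
7 | 2
8 | 4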